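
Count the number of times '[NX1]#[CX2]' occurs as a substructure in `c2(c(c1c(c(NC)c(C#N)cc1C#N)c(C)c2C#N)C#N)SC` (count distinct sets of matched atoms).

4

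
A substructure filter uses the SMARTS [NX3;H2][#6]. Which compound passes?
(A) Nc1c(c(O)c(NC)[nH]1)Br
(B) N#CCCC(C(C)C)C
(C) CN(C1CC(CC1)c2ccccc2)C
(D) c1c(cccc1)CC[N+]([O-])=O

A

[NX3;H2][#6] describes a trivalent nitrogen with two H attached to carbon (a primary amine).
(A) contains a primary amino group (-NH2), which satisfies every atom and bond constraint.
(B) has a nitrile (-C#N) but the nitrogen is NX1 (triple-bonded), not NX3 with two H.
(C) has a dimethylamino group (-N(CH3)2) but the nitrogen has H0, not H2.
(D) has a nitro group (-[N+](=O)[O-]) but the nitrogen is [N+] with no H, not NX3H2.
So the answer is (A).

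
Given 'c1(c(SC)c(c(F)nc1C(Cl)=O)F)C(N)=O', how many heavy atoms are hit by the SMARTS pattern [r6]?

The query [r6] means: r6 matches atoms in a six-membered ring.
Check the 16 heavy atoms by environment: 1× n (aromatic, in 6-ring) → match; 5× c (aromatic, in 6-ring) → match; 2× F (acyclic) → no; 3× C (acyclic) → no; 2× O (acyclic) → no; 1× N (acyclic) → no; 1× Cl (acyclic) → no; 1× S (acyclic) → no.
Summing the matching environments: 1 + 5 = 6 matching atoms.

6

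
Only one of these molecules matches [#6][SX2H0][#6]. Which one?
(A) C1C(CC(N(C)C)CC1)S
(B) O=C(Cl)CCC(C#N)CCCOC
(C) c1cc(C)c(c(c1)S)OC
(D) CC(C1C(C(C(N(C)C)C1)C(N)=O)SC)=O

[#6][SX2H0][#6] describes an aliphatic sulfur bridging two carbons with no H on the sulfur (a thioether).
(A) has a thiol (-SH) but the sulfur has H1, not H0 bridging two carbons.
(B) has a methoxy ether (-OCH3) but the bridging atom is O, not S.
(C) has a thiol (-SH) but the sulfur has H1, not H0 bridging two carbons.
(D) contains a methylthio ether (-SCH3), which satisfies every atom and bond constraint.
So the answer is (D).

D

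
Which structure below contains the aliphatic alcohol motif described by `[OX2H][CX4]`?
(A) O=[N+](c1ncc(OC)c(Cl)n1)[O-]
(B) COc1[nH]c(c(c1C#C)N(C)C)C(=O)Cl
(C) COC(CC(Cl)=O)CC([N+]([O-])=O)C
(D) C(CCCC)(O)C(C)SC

[OX2H][CX4] describes a hydroxyl oxygen bound to an sp3 (X4) carbon (an aliphatic alcohol).
(A) has a methoxy ether (-OCH3) but the oxygen has H0 (ether), not H1.
(B) has a methoxy ether (-OCH3) but the oxygen has H0 (ether), not H1.
(C) has a methoxy ether (-OCH3) but the oxygen has H0 (ether), not H1.
(D) contains a hydroxyl group (-OH), which satisfies every atom and bond constraint.
So the answer is (D).

D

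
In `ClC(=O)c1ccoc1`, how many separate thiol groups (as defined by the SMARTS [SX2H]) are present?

[SX2H] is the SMARTS for a thiol: an aliphatic sulfur with two connections, one being H.
No fragment in the molecule satisfies every constraint, giving 0 matches.

0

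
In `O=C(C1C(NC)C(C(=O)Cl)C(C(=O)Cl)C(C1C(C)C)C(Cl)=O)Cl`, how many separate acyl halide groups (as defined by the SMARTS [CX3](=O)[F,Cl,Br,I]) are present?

4

[CX3](=O)[F,Cl,Br,I] is the SMARTS for an acyl halide: a carbonyl carbon bonded to a halogen.
The molecule carries 4 separate instances of an acyl chloride (-C(=O)Cl) meeting every constraint; each maps to a distinct set of atoms, giving 4 matches.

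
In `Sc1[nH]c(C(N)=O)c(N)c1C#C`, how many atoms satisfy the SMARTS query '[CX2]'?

2

The query [CX2] means: C with X2: aliphatic carbon with exactly 2 total connections.
Check the 12 heavy atoms by environment: 1× n (aromatic, X3) → no; 4× c (aromatic, X3) → no; 2× N (X3) → no; 1× C (X3) → no; 1× O (X1) → no; 2× C (X2) → match; 1× S (X2) → no.
That gives 2 matching atoms.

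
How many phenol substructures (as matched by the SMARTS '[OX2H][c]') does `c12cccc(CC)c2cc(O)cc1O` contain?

2

[OX2H][c] is the SMARTS for a phenol: a hydroxyl oxygen attached to an aromatic carbon.
The molecule carries 2 separate instances of a hydroxyl group (-OH) meeting every constraint; each maps to a distinct set of atoms, giving 2 matches.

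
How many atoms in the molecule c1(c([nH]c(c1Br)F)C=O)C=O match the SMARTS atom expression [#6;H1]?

The query [#6;H1] means: any carbon bearing exactly one hydrogen.
Check the 11 heavy atoms by environment: 1× n (aromatic, H1) → no; 4× c (aromatic, H0) → no; 2× C (H1) → match; 2× O (H0) → no; 1× Br (H0) → no; 1× F (H0) → no.
That gives 2 matching atoms.

2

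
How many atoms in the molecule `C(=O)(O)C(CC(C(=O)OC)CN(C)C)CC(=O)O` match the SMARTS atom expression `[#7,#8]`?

7

The query [#7,#8] means: nitrogen or oxygen (comma = OR).
Check the 18 heavy atoms by environment: 11× C → no; 6× O → match; 1× N → match.
Summing the matching environments: 6 + 1 = 7 matching atoms.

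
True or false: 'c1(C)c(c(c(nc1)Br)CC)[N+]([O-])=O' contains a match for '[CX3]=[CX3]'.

False

The pattern [CX3]=[CX3] describes a non-aromatic C=C double bond between two sp2 carbons — an alkene.
The closest candidate here is an ethyl group (-CH2CH3), but its C-C bond is a single bond between CX4 carbons, not CX3=CX3. No other fragment satisfies the full query, so there is no match.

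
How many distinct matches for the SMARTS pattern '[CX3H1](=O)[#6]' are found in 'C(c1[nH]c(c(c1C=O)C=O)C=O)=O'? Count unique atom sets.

4

[CX3H1](=O)[#6] is the SMARTS for an aldehyde: an sp2 carbon with one H, double-bonded to O and single-bonded to carbon.
The molecule carries 4 separate instances of an aldehyde (-CHO) meeting every constraint; each maps to a distinct set of atoms, giving 4 matches.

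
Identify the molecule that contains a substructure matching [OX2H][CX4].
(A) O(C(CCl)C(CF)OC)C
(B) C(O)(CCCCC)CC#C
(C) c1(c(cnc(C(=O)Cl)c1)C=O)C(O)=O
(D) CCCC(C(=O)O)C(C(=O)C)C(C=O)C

[OX2H][CX4] describes a hydroxyl oxygen bound to an sp3 (X4) carbon (an aliphatic alcohol).
(A) has a methoxy ether (-OCH3) but the oxygen has H0 (ether), not H1.
(B) contains a hydroxyl group (-OH), which satisfies every atom and bond constraint.
(C) has a carboxylic acid group (-C(=O)OH) but the -OH is on a CX3 carbonyl carbon, not a CX4 carbon.
(D) has a carboxylic acid group (-C(=O)OH) but the -OH is on a CX3 carbonyl carbon, not a CX4 carbon.
So the answer is (B).

B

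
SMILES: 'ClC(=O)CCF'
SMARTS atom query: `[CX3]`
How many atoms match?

The query [CX3] means: C with X3: aliphatic carbon with exactly 3 total connections.
Check the 6 heavy atoms by environment: 2× C (X4) → no; 1× F (X1) → no; 1× C (X3) → match; 1× O (X1) → no; 1× Cl (X1) → no.
That gives 1 matching atom.

1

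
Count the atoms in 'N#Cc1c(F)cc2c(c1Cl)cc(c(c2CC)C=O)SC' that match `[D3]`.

8

The query [D3] means: atom with exactly three heavy-atom neighbours.
Check the 20 heavy atoms by environment: 8× c (aromatic, D3) → match; 2× c (aromatic, D2) → no; 3× C (D2) → no; 2× C (D1) → no; 1× N (D1) → no; 1× Cl (D1) → no; 1× S (D2) → no; 1× F (D1) → no; 1× O (D1) → no.
That gives 8 matching atoms.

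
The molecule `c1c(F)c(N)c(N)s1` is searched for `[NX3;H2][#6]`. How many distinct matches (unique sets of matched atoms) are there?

2

[NX3;H2][#6] is the SMARTS for a primary amine: a trivalent nitrogen with two H attached to carbon.
The molecule carries 2 separate instances of a primary amino group (-NH2) meeting every constraint; each maps to a distinct set of atoms, giving 2 matches.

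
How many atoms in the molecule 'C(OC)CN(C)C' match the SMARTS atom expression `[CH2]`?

Check the 7 heavy atoms by environment: 2× C (H2) → match; 1× O (H0) → no; 3× C (H3) → no; 1× N (H0) → no.
That gives 2 matching atoms.

2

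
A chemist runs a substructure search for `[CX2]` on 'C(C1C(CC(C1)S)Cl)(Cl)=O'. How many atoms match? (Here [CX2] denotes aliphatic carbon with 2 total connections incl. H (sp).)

The query [CX2] means: C with X2: aliphatic carbon with exactly 2 total connections.
Check the 10 heavy atoms by environment: 5× C (X4) → no; 2× Cl (X1) → no; 1× C (X3) → no; 1× O (X1) → no; 1× S (X2) → no.
No environment satisfies the query, so 0 matching atoms.

0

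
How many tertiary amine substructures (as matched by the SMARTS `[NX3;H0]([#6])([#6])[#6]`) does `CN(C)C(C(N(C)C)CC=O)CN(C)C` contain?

3

[NX3;H0]([#6])([#6])[#6] is the SMARTS for a tertiary amine: a trivalent nitrogen with no H, bonded to three carbons.
The molecule carries 3 separate instances of a dimethylamino group (-N(CH3)2) meeting every constraint; each maps to a distinct set of atoms, giving 3 matches.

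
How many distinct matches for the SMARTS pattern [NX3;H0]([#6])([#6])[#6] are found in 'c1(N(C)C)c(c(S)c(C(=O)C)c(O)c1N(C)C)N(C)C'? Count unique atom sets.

[NX3;H0]([#6])([#6])[#6] is the SMARTS for a tertiary amine: a trivalent nitrogen with no H, bonded to three carbons.
The molecule carries 3 separate instances of a dimethylamino group (-N(CH3)2) meeting every constraint; each maps to a distinct set of atoms, giving 3 matches.

3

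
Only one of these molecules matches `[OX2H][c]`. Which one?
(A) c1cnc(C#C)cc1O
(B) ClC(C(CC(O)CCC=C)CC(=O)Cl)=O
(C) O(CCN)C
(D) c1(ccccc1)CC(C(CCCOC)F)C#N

A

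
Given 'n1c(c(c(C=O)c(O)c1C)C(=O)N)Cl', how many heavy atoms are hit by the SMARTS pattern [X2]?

Check the 14 heavy atoms by environment: 1× n (aromatic, X2) → match; 5× c (aromatic, X3) → no; 2× C (X3) → no; 2× O (X1) → no; 1× C (X4) → no; 1× Cl (X1) → no; 1× N (X3) → no; 1× O (X2) → match.
Summing the matching environments: 1 + 1 = 2 matching atoms.

2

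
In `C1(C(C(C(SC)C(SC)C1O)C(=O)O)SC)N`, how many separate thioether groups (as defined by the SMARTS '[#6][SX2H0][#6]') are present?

3

[#6][SX2H0][#6] is the SMARTS for a thioether: an aliphatic sulfur bridging two carbons with no H on the sulfur.
The molecule carries 3 separate instances of a methylthio ether (-SCH3) meeting every constraint; each maps to a distinct set of atoms, giving 3 matches.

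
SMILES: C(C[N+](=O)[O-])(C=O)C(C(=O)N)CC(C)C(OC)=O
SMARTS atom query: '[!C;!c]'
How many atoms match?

Check the 18 heavy atoms by environment: 10× C → no; 5× O → match; 1× N (charge +1) → match; 1× O (charge -1) → match; 1× N → match.
Summing the matching environments: 5 + 1 + 1 + 1 = 8 matching atoms.

8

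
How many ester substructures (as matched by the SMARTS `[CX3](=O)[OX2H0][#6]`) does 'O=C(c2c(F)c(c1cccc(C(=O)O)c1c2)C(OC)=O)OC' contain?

2

[CX3](=O)[OX2H0][#6] is the SMARTS for an ester: a carbonyl carbon bonded to an oxygen that is itself bonded to carbon (no H on that O).
The molecule carries 2 separate instances of a methyl-ester group (-C(=O)OCH3) meeting every constraint; each maps to a distinct set of atoms, giving 2 matches.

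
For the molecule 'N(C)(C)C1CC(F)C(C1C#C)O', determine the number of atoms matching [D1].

5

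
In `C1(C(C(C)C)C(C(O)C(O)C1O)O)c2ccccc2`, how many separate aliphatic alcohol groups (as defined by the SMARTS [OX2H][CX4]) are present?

[OX2H][CX4] is the SMARTS for an aliphatic alcohol: a hydroxyl oxygen bound to an sp3 (X4) carbon.
The molecule carries 4 separate instances of a hydroxyl group (-OH) meeting every constraint; each maps to a distinct set of atoms, giving 4 matches.

4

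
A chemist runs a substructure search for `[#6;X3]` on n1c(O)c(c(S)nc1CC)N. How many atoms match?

4

Check the 11 heavy atoms by environment: 2× n (aromatic, X2) → no; 4× c (aromatic, X3) → match; 2× C (X4) → no; 1× S (X2) → no; 1× O (X2) → no; 1× N (X3) → no.
That gives 4 matching atoms.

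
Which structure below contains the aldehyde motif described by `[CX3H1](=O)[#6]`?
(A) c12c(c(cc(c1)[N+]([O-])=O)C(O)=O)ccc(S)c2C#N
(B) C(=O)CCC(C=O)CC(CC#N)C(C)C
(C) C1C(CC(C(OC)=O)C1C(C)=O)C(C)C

[CX3H1](=O)[#6] describes an sp2 carbon with one H, double-bonded to O and single-bonded to carbon (an aldehyde).
(A) has a carboxylic acid group (-C(=O)OH) but the carbonyl carbon has H0 and is bonded to O, not H1.
(B) contains an aldehyde (-CHO), which satisfies every atom and bond constraint.
(C) has an acetyl/ketone group (-C(=O)CH3) but the carbonyl carbon has H0 (two carbon neighbours), not H1.
So the answer is (B).

B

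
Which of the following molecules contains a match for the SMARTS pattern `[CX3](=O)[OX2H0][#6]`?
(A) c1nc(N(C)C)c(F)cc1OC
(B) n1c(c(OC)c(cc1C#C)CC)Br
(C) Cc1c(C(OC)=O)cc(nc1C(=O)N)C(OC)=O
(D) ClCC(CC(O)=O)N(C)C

[CX3](=O)[OX2H0][#6] describes a carbonyl carbon bonded to an oxygen that is itself bonded to carbon (no H on that O) (an ester).
(A) has a methoxy ether (-OCH3) but the ether oxygen is not adjacent to a C=O carbon.
(B) has a methoxy ether (-OCH3) but the ether oxygen is not adjacent to a C=O carbon.
(C) contains a methyl-ester group (-C(=O)OCH3), which satisfies every atom and bond constraint.
(D) has a carboxylic acid group (-C(=O)OH) but the singly-bonded O carries H (OX2H1, not H0).
So the answer is (C).

C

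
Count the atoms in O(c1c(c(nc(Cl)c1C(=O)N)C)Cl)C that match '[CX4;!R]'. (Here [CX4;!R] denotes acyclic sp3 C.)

2

Check the 14 heavy atoms by environment: 1× n (aromatic, X2, in 6-ring) → no; 5× c (aromatic, X3, in 6-ring) → no; 1× O (X2, acyclic) → no; 2× C (X4, acyclic) → match; 1× C (X3, acyclic) → no; 1× O (X1, acyclic) → no; 1× N (X3, acyclic) → no; 2× Cl (X1, acyclic) → no.
That gives 2 matching atoms.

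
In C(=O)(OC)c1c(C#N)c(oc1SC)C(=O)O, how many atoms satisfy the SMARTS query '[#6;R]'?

4

The query [#6;R] means: carbon that is part of a ring.
Check the 16 heavy atoms by environment: 1× o (aromatic, in 5-ring) → no; 4× c (aromatic, in 5-ring) → match; 5× C (acyclic) → no; 4× O (acyclic) → no; 1× S (acyclic) → no; 1× N (acyclic) → no.
That gives 4 matching atoms.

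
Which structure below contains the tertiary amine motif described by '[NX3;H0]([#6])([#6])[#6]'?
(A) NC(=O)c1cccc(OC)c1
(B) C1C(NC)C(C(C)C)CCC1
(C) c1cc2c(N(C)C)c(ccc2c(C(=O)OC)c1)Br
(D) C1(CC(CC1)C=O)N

C

[NX3;H0]([#6])([#6])[#6] describes a trivalent nitrogen with no H, bonded to three carbons (a tertiary amine).
(A) has a primary amide (-C(=O)NH2) but the amide nitrogen has H2 and only one carbon neighbour.
(B) has an N-methylamino group (-NHCH3) but the nitrogen still has one H (H1), not H0.
(C) contains a dimethylamino group (-N(CH3)2), which satisfies every atom and bond constraint.
(D) has a primary amino group (-NH2) but the nitrogen has H2, not H0 with three carbons.
So the answer is (C).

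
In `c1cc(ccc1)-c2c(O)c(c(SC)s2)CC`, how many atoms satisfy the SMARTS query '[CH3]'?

2

The query [CH3] means: aliphatic carbon with exactly three hydrogens.
Check the 16 heavy atoms by environment: 1× s (aromatic, H0) → no; 5× c (aromatic, H0) → no; 1× O (H1) → no; 1× S (H0) → no; 2× C (H3) → match; 1× C (H2) → no; 5× c (aromatic, H1) → no.
That gives 2 matching atoms.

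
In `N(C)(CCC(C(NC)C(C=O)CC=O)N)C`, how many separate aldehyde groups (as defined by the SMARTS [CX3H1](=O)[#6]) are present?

[CX3H1](=O)[#6] is the SMARTS for an aldehyde: an sp2 carbon with one H, double-bonded to O and single-bonded to carbon.
The molecule carries 2 separate instances of an aldehyde (-CHO) meeting every constraint; each maps to a distinct set of atoms, giving 2 matches.

2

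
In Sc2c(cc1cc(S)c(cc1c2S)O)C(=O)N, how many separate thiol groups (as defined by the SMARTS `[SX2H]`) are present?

[SX2H] is the SMARTS for a thiol: an aliphatic sulfur with two connections, one being H.
The molecule carries 3 separate instances of a thiol (-SH) meeting every constraint; each maps to a distinct set of atoms, giving 3 matches.

3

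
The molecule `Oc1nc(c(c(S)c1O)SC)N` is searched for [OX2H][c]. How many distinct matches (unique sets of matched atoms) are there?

2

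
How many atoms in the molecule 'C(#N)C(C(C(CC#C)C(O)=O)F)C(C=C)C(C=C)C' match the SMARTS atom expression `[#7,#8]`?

3

The query [#7,#8] means: nitrogen or oxygen (comma = OR).
Check the 19 heavy atoms by environment: 15× C → no; 1× F → no; 2× O → match; 1× N → match.
Summing the matching environments: 2 + 1 = 3 matching atoms.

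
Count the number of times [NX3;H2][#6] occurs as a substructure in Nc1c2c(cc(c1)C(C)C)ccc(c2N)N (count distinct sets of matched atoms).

[NX3;H2][#6] is the SMARTS for a primary amine: a trivalent nitrogen with two H attached to carbon.
The molecule carries 3 separate instances of a primary amino group (-NH2) meeting every constraint; each maps to a distinct set of atoms, giving 3 matches.

3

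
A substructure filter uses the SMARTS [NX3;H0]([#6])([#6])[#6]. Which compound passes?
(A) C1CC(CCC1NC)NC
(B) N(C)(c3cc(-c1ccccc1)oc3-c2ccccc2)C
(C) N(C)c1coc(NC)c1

[NX3;H0]([#6])([#6])[#6] describes a trivalent nitrogen with no H, bonded to three carbons (a tertiary amine).
(A) has an N-methylamino group (-NHCH3) but the nitrogen still has one H (H1), not H0.
(B) contains a dimethylamino group (-N(CH3)2), which satisfies every atom and bond constraint.
(C) has an N-methylamino group (-NHCH3) but the nitrogen still has one H (H1), not H0.
So the answer is (B).

B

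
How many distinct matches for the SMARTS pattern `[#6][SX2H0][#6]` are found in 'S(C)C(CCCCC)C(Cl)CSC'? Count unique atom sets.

2

[#6][SX2H0][#6] is the SMARTS for a thioether: an aliphatic sulfur bridging two carbons with no H on the sulfur.
The molecule carries 2 separate instances of a methylthio ether (-SCH3) meeting every constraint; each maps to a distinct set of atoms, giving 2 matches.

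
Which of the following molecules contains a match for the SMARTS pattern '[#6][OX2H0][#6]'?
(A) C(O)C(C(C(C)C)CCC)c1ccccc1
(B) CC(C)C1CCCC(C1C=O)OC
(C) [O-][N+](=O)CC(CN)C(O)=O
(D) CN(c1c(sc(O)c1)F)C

[#6][OX2H0][#6] describes an aliphatic oxygen bridging two carbons with no H on the oxygen (an ether).
(A) has a hydroxyl group (-OH) but the oxygen has H1, not H0 bridging two carbons.
(B) contains a methoxy ether (-OCH3), which satisfies every atom and bond constraint.
(C) has a carboxylic acid group (-C(=O)OH) but the -OH oxygen has H1; the =O is OX1, not OX2.
(D) has a hydroxyl group (-OH) but the oxygen has H1, not H0 bridging two carbons.
So the answer is (B).

B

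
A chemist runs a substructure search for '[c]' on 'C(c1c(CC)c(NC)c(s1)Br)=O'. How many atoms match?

The query [c] means: lowercase c matches aromatic carbon only.
Check the 12 heavy atoms by environment: 1× s (aromatic) → no; 4× c (aromatic) → match; 4× C → no; 1× O → no; 1× N → no; 1× Br → no.
That gives 4 matching atoms.

4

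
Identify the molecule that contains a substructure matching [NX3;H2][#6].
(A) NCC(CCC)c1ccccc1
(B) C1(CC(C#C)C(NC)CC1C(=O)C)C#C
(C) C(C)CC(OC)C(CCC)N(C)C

[NX3;H2][#6] describes a trivalent nitrogen with two H attached to carbon (a primary amine).
(A) contains a primary amino group (-NH2), which satisfies every atom and bond constraint.
(B) has an N-methylamino group (-NHCH3) but the nitrogen bears two carbons and only one H (H1), not H2.
(C) has a dimethylamino group (-N(CH3)2) but the nitrogen has H0, not H2.
So the answer is (A).

A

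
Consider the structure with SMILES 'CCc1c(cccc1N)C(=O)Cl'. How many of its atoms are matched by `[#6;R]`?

Check the 12 heavy atoms by environment: 6× c (aromatic, in 6-ring) → match; 3× C (acyclic) → no; 1× O (acyclic) → no; 1× Cl (acyclic) → no; 1× N (acyclic) → no.
That gives 6 matching atoms.

6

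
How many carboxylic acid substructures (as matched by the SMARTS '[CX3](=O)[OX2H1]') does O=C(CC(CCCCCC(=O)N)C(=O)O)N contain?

1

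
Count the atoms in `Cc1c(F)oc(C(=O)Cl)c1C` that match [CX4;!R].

Check the 11 heavy atoms by environment: 1× o (aromatic, X2, in 5-ring) → no; 4× c (aromatic, X3, in 5-ring) → no; 2× C (X4, acyclic) → match; 1× F (X1, acyclic) → no; 1× C (X3, acyclic) → no; 1× O (X1, acyclic) → no; 1× Cl (X1, acyclic) → no.
That gives 2 matching atoms.

2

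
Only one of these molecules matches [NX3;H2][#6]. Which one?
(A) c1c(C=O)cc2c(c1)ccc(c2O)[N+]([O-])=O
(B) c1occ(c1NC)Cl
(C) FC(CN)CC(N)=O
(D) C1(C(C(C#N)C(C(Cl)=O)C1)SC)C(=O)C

[NX3;H2][#6] describes a trivalent nitrogen with two H attached to carbon (a primary amine).
(A) has a nitro group (-[N+](=O)[O-]) but the nitrogen is [N+] with no H, not NX3H2.
(B) has an N-methylamino group (-NHCH3) but the nitrogen bears two carbons and only one H (H1), not H2.
(C) contains a primary amino group (-NH2), which satisfies every atom and bond constraint.
(D) has a nitrile (-C#N) but the nitrogen is NX1 (triple-bonded), not NX3 with two H.
So the answer is (C).

C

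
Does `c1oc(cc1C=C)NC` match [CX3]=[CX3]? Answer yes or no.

Yes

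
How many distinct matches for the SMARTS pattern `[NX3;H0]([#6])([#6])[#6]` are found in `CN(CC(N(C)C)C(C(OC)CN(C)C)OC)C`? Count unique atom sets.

[NX3;H0]([#6])([#6])[#6] is the SMARTS for a tertiary amine: a trivalent nitrogen with no H, bonded to three carbons.
The molecule carries 3 separate instances of a dimethylamino group (-N(CH3)2) meeting every constraint; each maps to a distinct set of atoms, giving 3 matches.

3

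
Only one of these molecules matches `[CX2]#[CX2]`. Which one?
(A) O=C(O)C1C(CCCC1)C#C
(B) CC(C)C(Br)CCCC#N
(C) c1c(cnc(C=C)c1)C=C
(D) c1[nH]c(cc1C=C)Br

[CX2]#[CX2] describes a carbon-carbon triple bond (an alkyne).
(A) contains an ethynyl group (-C#CH), which satisfies every atom and bond constraint.
(B) has a nitrile (-C#N) but the triple bond is C#N, not C#C.
(C) has a vinyl group (-CH=CH2) but the C=C is a double bond; both carbons are CX3, not CX2.
(D) has a vinyl group (-CH=CH2) but the C=C is a double bond; both carbons are CX3, not CX2.
So the answer is (A).

A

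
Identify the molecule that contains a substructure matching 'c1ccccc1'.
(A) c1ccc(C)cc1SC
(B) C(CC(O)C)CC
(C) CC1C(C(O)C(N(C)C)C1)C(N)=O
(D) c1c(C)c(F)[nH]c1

c1ccccc1 describes six aromatic carbons in a ring (a benzene ring).
(A) contains the required atom environment, so the pattern matches.
(B) has a methyl group (-CH3) but no six-membered all-carbon aromatic ring is present.
(C) has a methyl group (-CH3) but no six-membered all-carbon aromatic ring is present.
(D) has a methyl group (-CH3) but no six-membered all-carbon aromatic ring is present.
So the answer is (A).

A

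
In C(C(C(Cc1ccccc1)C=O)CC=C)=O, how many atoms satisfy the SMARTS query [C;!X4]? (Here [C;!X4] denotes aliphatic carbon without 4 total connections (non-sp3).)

Check the 16 heavy atoms by environment: 4× C (X4) → no; 4× C (X3) → match; 6× c (aromatic, X3) → no; 2× O (X1) → no.
That gives 4 matching atoms.

4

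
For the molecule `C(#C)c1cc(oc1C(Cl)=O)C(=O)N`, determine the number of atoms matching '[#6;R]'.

4

Check the 13 heavy atoms by environment: 1× o (aromatic, in 5-ring) → no; 4× c (aromatic, in 5-ring) → match; 4× C (acyclic) → no; 2× O (acyclic) → no; 1× N (acyclic) → no; 1× Cl (acyclic) → no.
That gives 4 matching atoms.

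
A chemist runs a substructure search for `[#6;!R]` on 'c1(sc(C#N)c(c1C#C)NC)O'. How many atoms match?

The query [#6;!R] means: carbon not in any ring.
Check the 12 heavy atoms by environment: 1× s (aromatic, in 5-ring) → no; 4× c (aromatic, in 5-ring) → no; 4× C (acyclic) → match; 2× N (acyclic) → no; 1× O (acyclic) → no.
That gives 4 matching atoms.

4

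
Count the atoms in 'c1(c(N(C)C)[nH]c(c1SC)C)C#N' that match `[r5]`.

5

The query [r5] means: r5 matches atoms in a five-membered ring.
Check the 13 heavy atoms by environment: 1× n (aromatic, in 5-ring) → match; 4× c (aromatic, in 5-ring) → match; 5× C (acyclic) → no; 1× S (acyclic) → no; 2× N (acyclic) → no.
Summing the matching environments: 1 + 4 = 5 matching atoms.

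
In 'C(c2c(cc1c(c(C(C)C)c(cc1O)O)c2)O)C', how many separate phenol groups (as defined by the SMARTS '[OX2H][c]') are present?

3

[OX2H][c] is the SMARTS for a phenol: a hydroxyl oxygen attached to an aromatic carbon.
The molecule carries 3 separate instances of a hydroxyl group (-OH) meeting every constraint; each maps to a distinct set of atoms, giving 3 matches.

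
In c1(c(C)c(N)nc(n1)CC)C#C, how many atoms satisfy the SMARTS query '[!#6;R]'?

Check the 12 heavy atoms by environment: 2× n (aromatic, in 6-ring) → match; 4× c (aromatic, in 6-ring) → no; 1× N (acyclic) → no; 5× C (acyclic) → no.
That gives 2 matching atoms.

2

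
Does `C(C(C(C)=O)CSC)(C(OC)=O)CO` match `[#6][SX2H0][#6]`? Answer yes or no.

The pattern [#6][SX2H0][#6] describes an aliphatic sulfur bridging two carbons with no H on the sulfur — a thioether.
The molecule carries a methylthio ether (-SCH3), whose atoms satisfy every constraint of the query, so the pattern matches.

Yes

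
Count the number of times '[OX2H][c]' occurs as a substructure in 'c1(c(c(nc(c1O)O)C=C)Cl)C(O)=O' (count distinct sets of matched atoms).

2

[OX2H][c] is the SMARTS for a phenol: a hydroxyl oxygen attached to an aromatic carbon.
The molecule carries 2 separate instances of a hydroxyl group (-OH) meeting every constraint; each maps to a distinct set of atoms, giving 2 matches.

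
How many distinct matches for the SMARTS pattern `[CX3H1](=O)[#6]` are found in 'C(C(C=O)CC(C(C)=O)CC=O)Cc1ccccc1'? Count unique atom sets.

2

[CX3H1](=O)[#6] is the SMARTS for an aldehyde: an sp2 carbon with one H, double-bonded to O and single-bonded to carbon.
The molecule carries 2 separate instances of an aldehyde (-CHO) meeting every constraint; each maps to a distinct set of atoms, giving 2 matches.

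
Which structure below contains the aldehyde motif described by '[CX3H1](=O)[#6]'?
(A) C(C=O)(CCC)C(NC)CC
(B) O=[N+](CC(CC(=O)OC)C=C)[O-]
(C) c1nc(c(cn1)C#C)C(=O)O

[CX3H1](=O)[#6] describes an sp2 carbon with one H, double-bonded to O and single-bonded to carbon (an aldehyde).
(A) contains an aldehyde (-CHO), which satisfies every atom and bond constraint.
(B) has a methyl-ester group (-C(=O)OCH3) but the carbonyl carbon has H0, not H1.
(C) has a carboxylic acid group (-C(=O)OH) but the carbonyl carbon has H0 and is bonded to O, not H1.
So the answer is (A).

A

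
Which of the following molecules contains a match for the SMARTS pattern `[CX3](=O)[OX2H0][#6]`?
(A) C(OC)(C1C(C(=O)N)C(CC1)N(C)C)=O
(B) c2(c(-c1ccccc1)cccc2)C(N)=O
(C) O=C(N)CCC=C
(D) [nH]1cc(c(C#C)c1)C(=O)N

A

[CX3](=O)[OX2H0][#6] describes a carbonyl carbon bonded to an oxygen that is itself bonded to carbon (no H on that O) (an ester).
(A) contains a methyl-ester group (-C(=O)OCH3), which satisfies every atom and bond constraint.
(B) has a primary amide (-C(=O)NH2) but the carbonyl is bonded to N, not to an O-C linkage.
(C) has a primary amide (-C(=O)NH2) but the carbonyl is bonded to N, not to an O-C linkage.
(D) has a primary amide (-C(=O)NH2) but the carbonyl is bonded to N, not to an O-C linkage.
So the answer is (A).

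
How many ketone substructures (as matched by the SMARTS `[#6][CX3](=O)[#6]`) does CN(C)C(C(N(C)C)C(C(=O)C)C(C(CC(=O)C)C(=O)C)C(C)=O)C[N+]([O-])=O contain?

[#6][CX3](=O)[#6] is the SMARTS for a ketone: a carbonyl carbon (no H) flanked by two carbons.
The molecule carries 4 separate instances of an acetyl/ketone group (-C(=O)CH3) meeting every constraint; each maps to a distinct set of atoms, giving 4 matches.

4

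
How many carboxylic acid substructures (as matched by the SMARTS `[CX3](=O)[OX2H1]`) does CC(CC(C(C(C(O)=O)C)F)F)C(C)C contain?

1

[CX3](=O)[OX2H1] is the SMARTS for a carboxylic acid: an sp2 carbon double-bonded to O and single-bonded to an -OH oxygen.
Exactly one fragment in the molecule meets all constraints, giving 1 match.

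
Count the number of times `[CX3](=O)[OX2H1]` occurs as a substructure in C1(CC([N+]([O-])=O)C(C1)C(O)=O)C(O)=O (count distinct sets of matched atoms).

2

[CX3](=O)[OX2H1] is the SMARTS for a carboxylic acid: an sp2 carbon double-bonded to O and single-bonded to an -OH oxygen.
The molecule carries 2 separate instances of a carboxylic acid group (-C(=O)OH) meeting every constraint; each maps to a distinct set of atoms, giving 2 matches.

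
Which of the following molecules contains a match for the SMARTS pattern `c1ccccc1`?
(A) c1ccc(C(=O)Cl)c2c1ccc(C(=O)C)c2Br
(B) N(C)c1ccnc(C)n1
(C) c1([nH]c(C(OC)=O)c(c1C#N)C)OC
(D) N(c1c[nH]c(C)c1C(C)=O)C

A

c1ccccc1 describes six aromatic carbons in a ring (a benzene ring).
(A) contains the required atom environment, so the pattern matches.
(B) has a methyl group (-CH3) but no six-membered all-carbon aromatic ring is present.
(C) has a methyl group (-CH3) but no six-membered all-carbon aromatic ring is present.
(D) has a methyl group (-CH3) but no six-membered all-carbon aromatic ring is present.
So the answer is (A).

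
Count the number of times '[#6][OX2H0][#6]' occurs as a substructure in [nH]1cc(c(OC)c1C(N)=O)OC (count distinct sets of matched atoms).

2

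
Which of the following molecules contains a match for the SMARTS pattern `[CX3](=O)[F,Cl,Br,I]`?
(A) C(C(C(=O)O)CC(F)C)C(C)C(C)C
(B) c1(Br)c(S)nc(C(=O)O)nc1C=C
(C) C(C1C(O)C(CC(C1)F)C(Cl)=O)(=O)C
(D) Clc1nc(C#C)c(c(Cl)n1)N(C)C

C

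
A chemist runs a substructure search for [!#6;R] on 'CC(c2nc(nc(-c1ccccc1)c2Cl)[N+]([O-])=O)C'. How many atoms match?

Check the 19 heavy atoms by environment: 2× n (aromatic, in 6-ring) → match; 10× c (aromatic, in 6-ring) → no; 1× N (charge +1, acyclic) → no; 1× O (charge -1, acyclic) → no; 1× O (acyclic) → no; 1× Cl (acyclic) → no; 3× C (acyclic) → no.
That gives 2 matching atoms.

2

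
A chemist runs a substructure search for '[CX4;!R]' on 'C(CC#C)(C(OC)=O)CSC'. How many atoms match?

The query [CX4;!R] means: aliphatic carbon with four total connections, not in a ring.
Check the 11 heavy atoms by environment: 5× C (X4, acyclic) → match; 1× S (X2, acyclic) → no; 2× C (X2, acyclic) → no; 1× C (X3, acyclic) → no; 1× O (X1, acyclic) → no; 1× O (X2, acyclic) → no.
That gives 5 matching atoms.

5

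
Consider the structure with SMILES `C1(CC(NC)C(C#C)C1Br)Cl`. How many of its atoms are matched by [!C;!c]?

3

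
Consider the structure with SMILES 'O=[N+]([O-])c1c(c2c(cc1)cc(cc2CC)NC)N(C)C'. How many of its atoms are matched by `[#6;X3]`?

10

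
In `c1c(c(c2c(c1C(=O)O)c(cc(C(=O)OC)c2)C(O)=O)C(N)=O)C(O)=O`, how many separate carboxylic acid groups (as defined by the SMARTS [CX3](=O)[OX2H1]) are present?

3

[CX3](=O)[OX2H1] is the SMARTS for a carboxylic acid: an sp2 carbon double-bonded to O and single-bonded to an -OH oxygen.
The molecule carries 3 separate instances of a carboxylic acid group (-C(=O)OH) meeting every constraint; each maps to a distinct set of atoms, giving 3 matches.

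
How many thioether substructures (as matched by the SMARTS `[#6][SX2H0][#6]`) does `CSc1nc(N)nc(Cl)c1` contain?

1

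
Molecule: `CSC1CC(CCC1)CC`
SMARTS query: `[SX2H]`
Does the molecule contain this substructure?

The pattern [SX2H] describes an aliphatic sulfur with two connections, one being H — a thiol.
The closest candidate here is a methylthio ether (-SCH3), but the sulfur has H0 (bonded to two carbons), not H1. No other fragment satisfies the full query, so there is no match.

No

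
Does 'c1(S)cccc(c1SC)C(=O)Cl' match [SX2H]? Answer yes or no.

Yes

The pattern [SX2H] describes an aliphatic sulfur with two connections, one being H — a thiol.
The molecule carries a thiol (-SH), whose atoms satisfy every constraint of the query, so the pattern matches.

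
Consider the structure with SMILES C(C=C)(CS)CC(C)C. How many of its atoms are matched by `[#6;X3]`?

2

Check the 9 heavy atoms by environment: 6× C (X4) → no; 1× S (X2) → no; 2× C (X3) → match.
That gives 2 matching atoms.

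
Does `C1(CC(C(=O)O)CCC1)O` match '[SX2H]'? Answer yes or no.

No

The pattern [SX2H] describes an aliphatic sulfur with two connections, one being H — a thiol.
The closest candidate here is a hydroxyl group (-OH), but it is an -OH, not an -SH. No other fragment satisfies the full query, so there is no match.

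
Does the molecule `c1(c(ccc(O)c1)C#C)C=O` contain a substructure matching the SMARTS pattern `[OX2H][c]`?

The pattern [OX2H][c] describes a hydroxyl oxygen attached to an aromatic carbon — a phenol.
The molecule carries a hydroxyl group (-OH), whose atoms satisfy every constraint of the query, so the pattern matches.

Yes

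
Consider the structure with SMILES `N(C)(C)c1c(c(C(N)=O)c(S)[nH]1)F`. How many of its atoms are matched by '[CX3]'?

1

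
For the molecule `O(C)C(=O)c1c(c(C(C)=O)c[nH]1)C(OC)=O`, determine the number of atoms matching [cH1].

1

The query [cH1] means: aromatic carbon bearing exactly one hydrogen.
Check the 16 heavy atoms by environment: 1× n (aromatic, H1) → no; 3× c (aromatic, H0) → no; 1× c (aromatic, H1) → match; 3× C (H0) → no; 5× O (H0) → no; 3× C (H3) → no.
That gives 1 matching atom.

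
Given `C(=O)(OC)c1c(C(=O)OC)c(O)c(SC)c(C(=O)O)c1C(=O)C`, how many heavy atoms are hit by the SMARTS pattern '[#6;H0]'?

10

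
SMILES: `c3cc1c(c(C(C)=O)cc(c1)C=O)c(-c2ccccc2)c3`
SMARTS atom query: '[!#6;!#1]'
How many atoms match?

The query [!#6;!#1] means: not carbon and not hydrogen — any heteroatom.
Check the 21 heavy atoms by environment: 16× c (aromatic) → no; 3× C → no; 2× O → match.
That gives 2 matching atoms.

2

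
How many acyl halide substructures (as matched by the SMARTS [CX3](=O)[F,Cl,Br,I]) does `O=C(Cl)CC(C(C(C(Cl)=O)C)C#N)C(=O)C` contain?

[CX3](=O)[F,Cl,Br,I] is the SMARTS for an acyl halide: a carbonyl carbon bonded to a halogen.
The molecule carries 2 separate instances of an acyl chloride (-C(=O)Cl) meeting every constraint; each maps to a distinct set of atoms, giving 2 matches.

2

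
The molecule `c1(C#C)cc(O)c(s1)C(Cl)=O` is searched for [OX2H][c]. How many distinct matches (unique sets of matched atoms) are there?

1

[OX2H][c] is the SMARTS for a phenol: a hydroxyl oxygen attached to an aromatic carbon.
Exactly one fragment in the molecule meets all constraints, giving 1 match.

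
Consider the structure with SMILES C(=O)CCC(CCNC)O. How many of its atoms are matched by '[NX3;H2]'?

0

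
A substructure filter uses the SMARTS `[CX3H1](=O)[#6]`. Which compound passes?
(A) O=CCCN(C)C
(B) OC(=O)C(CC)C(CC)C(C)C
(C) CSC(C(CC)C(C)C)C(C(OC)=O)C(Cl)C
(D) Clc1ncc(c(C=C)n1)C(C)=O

A

[CX3H1](=O)[#6] describes an sp2 carbon with one H, double-bonded to O and single-bonded to carbon (an aldehyde).
(A) contains an aldehyde (-CHO), which satisfies every atom and bond constraint.
(B) has a carboxylic acid group (-C(=O)OH) but the carbonyl carbon has H0 and is bonded to O, not H1.
(C) has a methyl-ester group (-C(=O)OCH3) but the carbonyl carbon has H0, not H1.
(D) has an acetyl/ketone group (-C(=O)CH3) but the carbonyl carbon has H0 (two carbon neighbours), not H1.
So the answer is (A).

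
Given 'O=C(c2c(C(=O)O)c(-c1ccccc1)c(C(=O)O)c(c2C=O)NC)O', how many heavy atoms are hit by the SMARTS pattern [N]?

1

The query [N] means: uppercase N matches aliphatic (non-aromatic) nitrogen only.
Check the 25 heavy atoms by environment: 12× c (aromatic) → no; 5× C → no; 7× O → no; 1× N → match.
That gives 1 matching atom.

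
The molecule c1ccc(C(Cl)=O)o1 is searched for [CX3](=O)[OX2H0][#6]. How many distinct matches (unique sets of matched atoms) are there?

0

[CX3](=O)[OX2H0][#6] is the SMARTS for an ester: a carbonyl carbon bonded to an oxygen that is itself bonded to carbon (no H on that O).
No fragment in the molecule satisfies every constraint, giving 0 matches.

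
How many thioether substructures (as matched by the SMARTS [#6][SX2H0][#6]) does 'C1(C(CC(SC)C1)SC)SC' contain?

3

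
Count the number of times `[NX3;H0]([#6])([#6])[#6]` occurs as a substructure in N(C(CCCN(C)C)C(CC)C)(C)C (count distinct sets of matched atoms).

2

[NX3;H0]([#6])([#6])[#6] is the SMARTS for a tertiary amine: a trivalent nitrogen with no H, bonded to three carbons.
The molecule carries 2 separate instances of a dimethylamino group (-N(CH3)2) meeting every constraint; each maps to a distinct set of atoms, giving 2 matches.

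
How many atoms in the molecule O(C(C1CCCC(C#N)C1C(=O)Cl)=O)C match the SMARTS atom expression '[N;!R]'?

1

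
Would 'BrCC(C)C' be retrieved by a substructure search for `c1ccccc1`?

No

The pattern c1ccccc1 describes six aromatic carbons in a ring — a benzene ring.
The closest candidate here is a methyl group (-CH3), but no six-membered all-carbon aromatic ring is present. No other fragment satisfies the full query, so there is no match.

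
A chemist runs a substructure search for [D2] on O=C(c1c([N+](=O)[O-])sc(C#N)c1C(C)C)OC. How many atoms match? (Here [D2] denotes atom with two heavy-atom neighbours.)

Check the 17 heavy atoms by environment: 1× s (aromatic, D2) → match; 4× c (aromatic, D3) → no; 2× C (D3) → no; 3× C (D1) → no; 1× N (charge +1, D3) → no; 1× O (charge -1, D1) → no; 2× O (D1) → no; 1× C (D2) → match; 1× N (D1) → no; 1× O (D2) → match.
Summing the matching environments: 1 + 1 + 1 = 3 matching atoms.

3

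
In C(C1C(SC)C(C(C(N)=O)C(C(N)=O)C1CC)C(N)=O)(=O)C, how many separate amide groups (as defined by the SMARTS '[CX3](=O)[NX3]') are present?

3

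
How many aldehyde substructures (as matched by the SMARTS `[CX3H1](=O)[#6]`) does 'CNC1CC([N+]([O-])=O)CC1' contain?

[CX3H1](=O)[#6] is the SMARTS for an aldehyde: an sp2 carbon with one H, double-bonded to O and single-bonded to carbon.
No fragment in the molecule satisfies every constraint, giving 0 matches.

0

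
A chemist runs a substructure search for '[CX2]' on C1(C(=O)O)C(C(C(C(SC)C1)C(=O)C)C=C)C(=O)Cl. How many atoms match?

The query [CX2] means: C with X2: aliphatic carbon with exactly 2 total connections.
Check the 19 heavy atoms by environment: 8× C (X4) → no; 5× C (X3) → no; 3× O (X1) → no; 1× O (X2) → no; 1× Cl (X1) → no; 1× S (X2) → no.
No environment satisfies the query, so 0 matching atoms.

0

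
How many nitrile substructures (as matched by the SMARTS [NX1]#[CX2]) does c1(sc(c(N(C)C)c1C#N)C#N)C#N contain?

3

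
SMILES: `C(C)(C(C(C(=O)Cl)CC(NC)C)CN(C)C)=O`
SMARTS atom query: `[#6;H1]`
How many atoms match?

3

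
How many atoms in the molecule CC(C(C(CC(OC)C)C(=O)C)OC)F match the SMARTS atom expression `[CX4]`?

The query [CX4] means: C with X4: aliphatic carbon with exactly 4 total connections (bonds + H).
Check the 15 heavy atoms by environment: 10× C (X4) → match; 2× O (X2) → no; 1× C (X3) → no; 1× O (X1) → no; 1× F (X1) → no.
That gives 10 matching atoms.

10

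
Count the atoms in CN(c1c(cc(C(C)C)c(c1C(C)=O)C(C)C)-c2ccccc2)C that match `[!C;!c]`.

2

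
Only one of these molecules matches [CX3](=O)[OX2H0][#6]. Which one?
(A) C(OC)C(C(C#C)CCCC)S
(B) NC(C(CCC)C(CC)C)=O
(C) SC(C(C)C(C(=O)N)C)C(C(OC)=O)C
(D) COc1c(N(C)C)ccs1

C

[CX3](=O)[OX2H0][#6] describes a carbonyl carbon bonded to an oxygen that is itself bonded to carbon (no H on that O) (an ester).
(A) has a methoxy ether (-OCH3) but the ether oxygen is not adjacent to a C=O carbon.
(B) has a primary amide (-C(=O)NH2) but the carbonyl is bonded to N, not to an O-C linkage.
(C) contains a methyl-ester group (-C(=O)OCH3), which satisfies every atom and bond constraint.
(D) has a methoxy ether (-OCH3) but the ether oxygen is not adjacent to a C=O carbon.
So the answer is (C).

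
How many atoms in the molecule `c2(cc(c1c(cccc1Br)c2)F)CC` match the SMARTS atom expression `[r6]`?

The query [r6] means: r6 matches atoms in a six-membered ring.
Check the 14 heavy atoms by environment: 10× c (aromatic, in 6-ring) → match; 1× F (acyclic) → no; 1× Br (acyclic) → no; 2× C (acyclic) → no.
That gives 10 matching atoms.

10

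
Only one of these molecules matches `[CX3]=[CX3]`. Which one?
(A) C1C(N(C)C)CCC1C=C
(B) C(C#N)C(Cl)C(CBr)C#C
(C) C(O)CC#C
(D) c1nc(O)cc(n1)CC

A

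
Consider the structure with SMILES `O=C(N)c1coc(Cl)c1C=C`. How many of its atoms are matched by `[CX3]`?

The query [CX3] means: C with X3: aliphatic carbon with exactly 3 total connections.
Check the 11 heavy atoms by environment: 1× o (aromatic, X2) → no; 4× c (aromatic, X3) → no; 3× C (X3) → match; 1× Cl (X1) → no; 1× O (X1) → no; 1× N (X3) → no.
That gives 3 matching atoms.

3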